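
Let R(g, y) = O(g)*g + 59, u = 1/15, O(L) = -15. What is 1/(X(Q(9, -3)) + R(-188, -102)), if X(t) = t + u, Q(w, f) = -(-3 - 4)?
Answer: 15/43291 ≈ 0.00034649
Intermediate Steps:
Q(w, f) = 7 (Q(w, f) = -1*(-7) = 7)
u = 1/15 ≈ 0.066667
X(t) = 1/15 + t (X(t) = t + 1/15 = 1/15 + t)
R(g, y) = 59 - 15*g (R(g, y) = -15*g + 59 = 59 - 15*g)
1/(X(Q(9, -3)) + R(-188, -102)) = 1/((1/15 + 7) + (59 - 15*(-188))) = 1/(106/15 + (59 + 2820)) = 1/(106/15 + 2879) = 1/(43291/15) = 15/43291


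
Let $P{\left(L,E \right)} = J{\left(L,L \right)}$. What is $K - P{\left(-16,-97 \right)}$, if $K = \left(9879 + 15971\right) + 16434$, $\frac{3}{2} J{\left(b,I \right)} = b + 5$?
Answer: $\frac{126874}{3} \approx 42291.0$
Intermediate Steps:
$J{\left(b,I \right)} = \frac{10}{3} + \frac{2 b}{3}$ ($J{\left(b,I \right)} = \frac{2 \left(b + 5\right)}{3} = \frac{2 \left(5 + b\right)}{3} = \frac{10}{3} + \frac{2 b}{3}$)
$K = 42284$ ($K = 25850 + 16434 = 42284$)
$P{\left(L,E \right)} = \frac{10}{3} + \frac{2 L}{3}$
$K - P{\left(-16,-97 \right)} = 42284 - \left(\frac{10}{3} + \frac{2}{3} \left(-16\right)\right) = 42284 - \left(\frac{10}{3} - \frac{32}{3}\right) = 42284 - - \frac{22}{3} = 42284 + \frac{22}{3} = \frac{126874}{3}$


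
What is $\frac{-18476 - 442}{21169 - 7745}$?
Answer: $- \frac{9459}{6712} \approx -1.4093$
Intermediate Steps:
$\frac{-18476 - 442}{21169 - 7745} = - \frac{18918}{13424} = \left(-18918\right) \frac{1}{13424} = - \frac{9459}{6712}$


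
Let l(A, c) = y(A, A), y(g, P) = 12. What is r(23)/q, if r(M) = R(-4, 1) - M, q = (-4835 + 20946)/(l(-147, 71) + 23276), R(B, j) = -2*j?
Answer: -582200/16111 ≈ -36.137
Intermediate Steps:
l(A, c) = 12
q = 16111/23288 (q = (-4835 + 20946)/(12 + 23276) = 16111/23288 ≈ 0.69182)
r(M) = -2 - M (r(M) = -2*1 - M = -2 - M)
r(23)/q = (-2 - 1*23)/(16111/23288) = (-2 - 23)*(23288/16111) = -25*23288/16111 = -582200/16111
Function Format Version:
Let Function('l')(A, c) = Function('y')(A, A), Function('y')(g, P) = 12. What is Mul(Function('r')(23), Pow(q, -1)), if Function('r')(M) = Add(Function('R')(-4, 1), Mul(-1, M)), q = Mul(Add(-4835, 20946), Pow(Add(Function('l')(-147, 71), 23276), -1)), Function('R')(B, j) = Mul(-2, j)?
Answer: Rational(-582200, 16111) ≈ -36.137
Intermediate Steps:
Function('l')(A, c) = 12
q = Rational(16111, 23288) (q = Mul(Add(-4835, 20946), Pow(Add(12, 23276), -1)) = Mul(16111, Pow(23288, -1)) = Mul(16111, Rational(1, 23288)) = Rational(16111, 23288) ≈ 0.69182)
Function('r')(M) = Add(-2, Mul(-1, M)) (Function('r')(M) = Add(Mul(-2, 1), Mul(-1, M)) = Add(-2, Mul(-1, M)))
Mul(Function('r')(23), Pow(q, -1)) = Mul(Add(-2, Mul(-1, 23)), Pow(Rational(16111, 23288), -1)) = Mul(Add(-2, -23), Rational(23288, 16111)) = Mul(-25, Rational(23288, 16111)) = Rational(-582200, 16111)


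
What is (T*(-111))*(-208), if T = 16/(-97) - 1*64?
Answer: -143699712/97 ≈ -1.4814e+6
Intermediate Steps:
T = -6224/97 (T = 16*(-1/97) - 64 = -16/97 - 64 = -6224/97 ≈ -64.165)
(T*(-111))*(-208) = -6224/97*(-111)*(-208) = (690864/97)*(-208) = -143699712/97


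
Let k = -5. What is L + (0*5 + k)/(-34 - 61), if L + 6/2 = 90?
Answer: 1654/19 ≈ 87.053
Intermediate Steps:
L = 87 (L = -3 + 90 = 87)
L + (0*5 + k)/(-34 - 61) = 87 + (0*5 - 5)/(-34 - 61) = 87 + (0 - 5)/(-95) = 87 - 5*(-1/95) = 87 + 1/19 = 1654/19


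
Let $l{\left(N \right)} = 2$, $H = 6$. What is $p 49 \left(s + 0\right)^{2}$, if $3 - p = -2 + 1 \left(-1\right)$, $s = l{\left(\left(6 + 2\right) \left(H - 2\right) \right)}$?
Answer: $1176$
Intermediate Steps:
$s = 2$
$p = 6$ ($p = 3 - \left(-2 + 1 \left(-1\right)\right) = 3 - \left(-2 - 1\right) = 3 - -3 = 3 + 3 = 6$)
$p 49 \left(s + 0\right)^{2} = 6 \cdot 49 \left(2 + 0\right)^{2} = 294 \cdot 2^{2} = 294 \cdot 4 = 1176$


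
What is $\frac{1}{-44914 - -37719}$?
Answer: $- \frac{1}{7195} \approx -0.00013899$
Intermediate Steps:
$\frac{1}{-44914 - -37719} = \frac{1}{-44914 + 37719} = \frac{1}{-7195} = - \frac{1}{7195}$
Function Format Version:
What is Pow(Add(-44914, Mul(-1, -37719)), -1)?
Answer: Rational(-1, 7195) ≈ -0.00013899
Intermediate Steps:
Pow(Add(-44914, Mul(-1, -37719)), -1) = Pow(Add(-44914, 37719), -1) = Pow(-7195, -1) = Rational(-1, 7195)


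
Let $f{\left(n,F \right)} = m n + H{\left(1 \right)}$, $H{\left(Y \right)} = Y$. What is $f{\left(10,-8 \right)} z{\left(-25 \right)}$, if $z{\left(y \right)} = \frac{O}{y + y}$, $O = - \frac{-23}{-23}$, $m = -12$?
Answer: $- \frac{119}{50} \approx -2.38$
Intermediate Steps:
$f{\left(n,F \right)} = 1 - 12 n$ ($f{\left(n,F \right)} = - 12 n + 1 = 1 - 12 n$)
$O = -1$ ($O = - \frac{\left(-23\right) \left(-1\right)}{23} = \left(-1\right) 1 = -1$)
$z{\left(y \right)} = - \frac{1}{2 y}$ ($z{\left(y \right)} = - \frac{1}{y + y} = - \frac{1}{2 y}$)
$f{\left(10,-8 \right)} z{\left(-25 \right)} = \left(1 - 120\right) \left(- \frac{1}{2 \left(-25\right)}\right) = \left(1 - 120\right) \left(\left(- \frac{1}{2}\right) \left(- \frac{1}{25}\right)\right) = \left(-119\right) \frac{1}{50} = - \frac{119}{50}$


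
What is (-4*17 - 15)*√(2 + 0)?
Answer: -83*√2 ≈ -117.38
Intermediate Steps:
(-4*17 - 15)*√(2 + 0) = (-68 - 15)*√2 = -83*√2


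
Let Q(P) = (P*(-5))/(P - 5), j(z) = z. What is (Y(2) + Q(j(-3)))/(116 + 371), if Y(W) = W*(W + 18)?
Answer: 305/3896 ≈ 0.078285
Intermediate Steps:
Y(W) = W*(18 + W)
Q(P) = -5*P/(-5 + P) (Q(P) = (-5*P)/(-5 + P) = -5*P/(-5 + P))
(Y(2) + Q(j(-3)))/(116 + 371) = (2*(18 + 2) - 5*(-3)/(-5 - 3))/(116 + 371) = (2*20 - 5*(-3)/(-8))/487 = (40 - 5*(-3)*(-⅛))*(1/487) = (40 - 15/8)*(1/487) = (305/8)*(1/487) = 305/3896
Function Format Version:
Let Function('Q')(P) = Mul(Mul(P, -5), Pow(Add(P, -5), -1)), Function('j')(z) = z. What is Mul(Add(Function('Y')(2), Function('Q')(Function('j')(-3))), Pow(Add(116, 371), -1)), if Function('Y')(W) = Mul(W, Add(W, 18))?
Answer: Rational(305, 3896) ≈ 0.078285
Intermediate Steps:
Function('Y')(W) = Mul(W, Add(18, W))
Function('Q')(P) = Mul(-5, P, Pow(Add(-5, P), -1)) (Function('Q')(P) = Mul(Mul(-5, P), Pow(Add(-5, P), -1)) = Mul(-5, P, Pow(Add(-5, P), -1)))
Mul(Add(Function('Y')(2), Function('Q')(Function('j')(-3))), Pow(Add(116, 371), -1)) = Mul(Add(Mul(2, Add(18, 2)), Mul(-5, -3, Pow(Add(-5, -3), -1))), Pow(Add(116, 371), -1)) = Mul(Add(Mul(2, 20), Mul(-5, -3, Pow(-8, -1))), Pow(487, -1)) = Mul(Add(40, Mul(-5, -3, Rational(-1, 8))), Rational(1, 487)) = Mul(Add(40, Rational(-15, 8)), Rational(1, 487)) = Mul(Rational(305, 8), Rational(1, 487)) = Rational(305, 3896)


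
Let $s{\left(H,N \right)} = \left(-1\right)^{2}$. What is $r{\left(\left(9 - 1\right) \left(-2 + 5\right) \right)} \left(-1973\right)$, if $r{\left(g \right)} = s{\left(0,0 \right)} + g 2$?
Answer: $-96677$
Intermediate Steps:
$s{\left(H,N \right)} = 1$
$r{\left(g \right)} = 1 + 2 g$ ($r{\left(g \right)} = 1 + g 2 = 1 + 2 g$)
$r{\left(\left(9 - 1\right) \left(-2 + 5\right) \right)} \left(-1973\right) = \left(1 + 2 \left(9 - 1\right) \left(-2 + 5\right)\right) \left(-1973\right) = \left(1 + 2 \cdot 8 \cdot 3\right) \left(-1973\right) = \left(1 + 2 \cdot 24\right) \left(-1973\right) = \left(1 + 48\right) \left(-1973\right) = 49 \left(-1973\right) = -96677$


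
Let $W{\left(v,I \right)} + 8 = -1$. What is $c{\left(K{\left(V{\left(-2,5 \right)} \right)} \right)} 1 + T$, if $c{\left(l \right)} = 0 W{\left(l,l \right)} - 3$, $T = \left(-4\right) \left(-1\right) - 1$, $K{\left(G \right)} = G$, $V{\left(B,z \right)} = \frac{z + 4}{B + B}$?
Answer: $0$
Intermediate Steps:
$V{\left(B,z \right)} = \frac{4 + z}{2 B}$
$W{\left(v,I \right)} = -9$ ($W{\left(v,I \right)} = -8 - 1 = -9$)
$T = 3$ ($T = 4 - 1 = 3$)
$c{\left(l \right)} = -3$ ($c{\left(l \right)} = 0 \left(-9\right) - 3 = 0 - 3 = -3$)
$c{\left(K{\left(V{\left(-2,5 \right)} \right)} \right)} 1 + T = \left(-3\right) 1 + 3 = -3 + 3 = 0$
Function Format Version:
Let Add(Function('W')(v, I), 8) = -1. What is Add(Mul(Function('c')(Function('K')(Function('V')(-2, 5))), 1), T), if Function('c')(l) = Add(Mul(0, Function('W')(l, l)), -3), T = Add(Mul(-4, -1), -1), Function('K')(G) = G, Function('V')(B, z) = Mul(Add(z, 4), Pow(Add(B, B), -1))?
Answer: 0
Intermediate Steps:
Function('V')(B, z) = Mul(Rational(1, 2), Pow(B, -1), Add(4, z)) (Function('V')(B, z) = Mul(Add(4, z), Pow(Mul(2, B), -1)) = Mul(Add(4, z), Mul(Rational(1, 2), Pow(B, -1))) = Mul(Rational(1, 2), Pow(B, -1), Add(4, z)))
Function('W')(v, I) = -9 (Function('W')(v, I) = Add(-8, -1) = -9)
T = 3 (T = Add(4, -1) = 3)
Function('c')(l) = -3 (Function('c')(l) = Add(Mul(0, -9), -3) = Add(0, -3) = -3)
Add(Mul(Function('c')(Function('K')(Function('V')(-2, 5))), 1), T) = Add(Mul(-3, 1), 3) = Add(-3, 3) = 0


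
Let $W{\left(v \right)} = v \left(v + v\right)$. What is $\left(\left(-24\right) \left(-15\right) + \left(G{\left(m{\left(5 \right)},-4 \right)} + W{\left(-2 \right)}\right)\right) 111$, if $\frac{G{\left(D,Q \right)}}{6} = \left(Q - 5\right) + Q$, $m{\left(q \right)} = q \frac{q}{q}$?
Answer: $32190$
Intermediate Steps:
$W{\left(v \right)} = 2 v^{2}$ ($W{\left(v \right)} = v 2 v = 2 v^{2}$)
$m{\left(q \right)} = q$ ($m{\left(q \right)} = q 1 = q$)
$G{\left(D,Q \right)} = -30 + 12 Q$ ($G{\left(D,Q \right)} = 6 \left(\left(Q - 5\right) + Q\right) = 6 \left(\left(-5 + Q\right) + Q\right) = 6 \left(-5 + 2 Q\right) = -30 + 12 Q$)
$\left(\left(-24\right) \left(-15\right) + \left(G{\left(m{\left(5 \right)},-4 \right)} + W{\left(-2 \right)}\right)\right) 111 = \left(\left(-24\right) \left(-15\right) + \left(\left(-30 + 12 \left(-4\right)\right) + 2 \left(-2\right)^{2}\right)\right) 111 = \left(360 + \left(\left(-30 - 48\right) + 2 \cdot 4\right)\right) 111 = \left(360 + \left(-78 + 8\right)\right) 111 = \left(360 - 70\right) 111 = 290 \cdot 111 = 32190$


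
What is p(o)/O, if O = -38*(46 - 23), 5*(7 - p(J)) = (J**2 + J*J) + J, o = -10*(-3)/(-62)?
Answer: -3365/419957 ≈ -0.0080127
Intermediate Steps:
o = -15/31 (o = 30*(-1/62) = -15/31 ≈ -0.48387)
p(J) = 7 - 2*J**2/5 - J/5 (p(J) = 7 - ((J**2 + J*J) + J)/5 = 7 - ((J**2 + J**2) + J)/5 = 7 - (2*J**2 + J)/5 = 7 - (J + 2*J**2)/5 = 7 + (-2*J**2/5 - J/5) = 7 - 2*J**2/5 - J/5)
O = -874 (O = -38*23 = -874)
p(o)/O = (7 - 2*(-15/31)**2/5 - 1/5*(-15/31))/(-874) = (7 - 2/5*225/961 + 3/31)*(-1/874) = (7 - 90/961 + 3/31)*(-1/874) = (6730/961)*(-1/874) = -3365/419957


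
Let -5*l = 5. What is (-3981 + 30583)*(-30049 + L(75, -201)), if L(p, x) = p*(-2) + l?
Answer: -803380400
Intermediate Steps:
l = -1 (l = -1/5*5 = -1)
L(p, x) = -1 - 2*p (L(p, x) = p*(-2) - 1 = -2*p - 1 = -1 - 2*p)
(-3981 + 30583)*(-30049 + L(75, -201)) = (-3981 + 30583)*(-30049 + (-1 - 2*75)) = 26602*(-30049 + (-1 - 150)) = 26602*(-30049 - 151) = 26602*(-30200) = -803380400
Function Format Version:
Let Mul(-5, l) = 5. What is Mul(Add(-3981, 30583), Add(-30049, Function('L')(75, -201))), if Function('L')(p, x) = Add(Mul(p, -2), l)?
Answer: -803380400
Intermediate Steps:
l = -1 (l = Mul(Rational(-1, 5), 5) = -1)
Function('L')(p, x) = Add(-1, Mul(-2, p)) (Function('L')(p, x) = Add(Mul(p, -2), -1) = Add(Mul(-2, p), -1) = Add(-1, Mul(-2, p)))
Mul(Add(-3981, 30583), Add(-30049, Function('L')(75, -201))) = Mul(Add(-3981, 30583), Add(-30049, Add(-1, Mul(-2, 75)))) = Mul(26602, Add(-30049, Add(-1, -150))) = Mul(26602, Add(-30049, -151)) = Mul(26602, -30200) = -803380400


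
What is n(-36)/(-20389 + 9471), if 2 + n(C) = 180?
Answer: -89/5459 ≈ -0.016303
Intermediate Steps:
n(C) = 178 (n(C) = -2 + 180 = 178)
n(-36)/(-20389 + 9471) = 178/(-20389 + 9471) = 178/(-10918) = 178*(-1/10918) = -89/5459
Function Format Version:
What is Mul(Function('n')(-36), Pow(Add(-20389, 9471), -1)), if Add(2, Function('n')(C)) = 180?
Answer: Rational(-89, 5459) ≈ -0.016303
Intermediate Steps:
Function('n')(C) = 178 (Function('n')(C) = Add(-2, 180) = 178)
Mul(Function('n')(-36), Pow(Add(-20389, 9471), -1)) = Mul(178, Pow(Add(-20389, 9471), -1)) = Mul(178, Pow(-10918, -1)) = Mul(178, Rational(-1, 10918)) = Rational(-89, 5459)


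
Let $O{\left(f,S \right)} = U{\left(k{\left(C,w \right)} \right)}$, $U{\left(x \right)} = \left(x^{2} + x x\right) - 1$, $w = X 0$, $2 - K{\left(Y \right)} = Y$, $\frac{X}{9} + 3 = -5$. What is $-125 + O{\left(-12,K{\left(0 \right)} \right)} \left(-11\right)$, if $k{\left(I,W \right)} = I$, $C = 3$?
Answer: $-312$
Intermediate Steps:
$X = -72$ ($X = -27 + 9 \left(-5\right) = -27 - 45 = -72$)
$K{\left(Y \right)} = 2 - Y$
$w = 0$ ($w = \left(-72\right) 0 = 0$)
$U{\left(x \right)} = -1 + 2 x^{2}$ ($U{\left(x \right)} = \left(x^{2} + x^{2}\right) - 1 = 2 x^{2} - 1 = -1 + 2 x^{2}$)
$O{\left(f,S \right)} = 17$ ($O{\left(f,S \right)} = -1 + 2 \cdot 3^{2} = -1 + 2 \cdot 9 = -1 + 18 = 17$)
$-125 + O{\left(-12,K{\left(0 \right)} \right)} \left(-11\right) = -125 + 17 \left(-11\right) = -125 - 187 = -312$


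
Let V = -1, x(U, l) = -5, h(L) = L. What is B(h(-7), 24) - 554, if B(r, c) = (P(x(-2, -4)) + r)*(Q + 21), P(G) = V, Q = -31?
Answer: -474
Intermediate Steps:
P(G) = -1
B(r, c) = 10 - 10*r (B(r, c) = (-1 + r)*(-31 + 21) = (-1 + r)*(-10) = 10 - 10*r)
B(h(-7), 24) - 554 = (10 - 10*(-7)) - 554 = (10 + 70) - 554 = 80 - 554 = -474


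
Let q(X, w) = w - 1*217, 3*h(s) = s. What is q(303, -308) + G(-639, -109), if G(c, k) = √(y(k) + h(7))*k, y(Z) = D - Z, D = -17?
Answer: -525 - 109*√849/3 ≈ -1583.7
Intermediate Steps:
h(s) = s/3
y(Z) = -17 - Z
q(X, w) = -217 + w (q(X, w) = w - 217 = -217 + w)
G(c, k) = k*√(-44/3 - k) (G(c, k) = √((-17 - k) + (⅓)*7)*k = √((-17 - k) + 7/3)*k = √(-44/3 - k)*k = k*√(-44/3 - k))
q(303, -308) + G(-639, -109) = (-217 - 308) + (⅓)*(-109)*√(-132 - 9*(-109)) = -525 + (⅓)*(-109)*√(-132 + 981) = -525 + (⅓)*(-109)*√849 = -525 - 109*√849/3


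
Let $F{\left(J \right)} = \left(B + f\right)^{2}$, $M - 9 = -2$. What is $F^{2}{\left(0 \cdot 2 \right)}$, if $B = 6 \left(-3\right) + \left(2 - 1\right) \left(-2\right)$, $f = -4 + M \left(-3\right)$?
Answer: $4100625$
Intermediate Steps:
$M = 7$ ($M = 9 - 2 = 7$)
$f = -25$ ($f = -4 + 7 \left(-3\right) = -4 - 21 = -25$)
$B = -20$ ($B = -18 + \left(2 - 1\right) \left(-2\right) = -18 + 1 \left(-2\right) = -18 - 2 = -20$)
$F{\left(J \right)} = 2025$ ($F{\left(J \right)} = \left(-20 - 25\right)^{2} = \left(-45\right)^{2} = 2025$)
$F^{2}{\left(0 \cdot 2 \right)} = 2025^{2} = 4100625$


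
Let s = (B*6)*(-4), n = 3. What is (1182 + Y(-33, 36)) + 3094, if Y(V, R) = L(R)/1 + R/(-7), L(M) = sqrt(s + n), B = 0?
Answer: 29896/7 + sqrt(3) ≈ 4272.6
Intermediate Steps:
s = 0 (s = (0*6)*(-4) = 0*(-4) = 0)
L(M) = sqrt(3) (L(M) = sqrt(0 + 3) = sqrt(3))
Y(V, R) = sqrt(3) - R/7 (Y(V, R) = sqrt(3)/1 + R/(-7) = sqrt(3)*1 + R*(-1/7) = sqrt(3) - R/7)
(1182 + Y(-33, 36)) + 3094 = (1182 + (sqrt(3) - 1/7*36)) + 3094 = (1182 + (sqrt(3) - 36/7)) + 3094 = (1182 + (-36/7 + sqrt(3))) + 3094 = (8238/7 + sqrt(3)) + 3094 = 29896/7 + sqrt(3)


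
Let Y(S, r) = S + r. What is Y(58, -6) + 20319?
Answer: 20371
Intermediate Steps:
Y(58, -6) + 20319 = (58 - 6) + 20319 = 52 + 20319 = 20371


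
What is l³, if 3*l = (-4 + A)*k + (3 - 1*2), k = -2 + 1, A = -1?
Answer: 8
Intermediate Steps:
k = -1
l = 2 (l = ((-4 - 1)*(-1) + (3 - 1*2))/3 = (-5*(-1) + (3 - 2))/3 = (5 + 1)/3 = (⅓)*6 = 2)
l³ = 2³ = 8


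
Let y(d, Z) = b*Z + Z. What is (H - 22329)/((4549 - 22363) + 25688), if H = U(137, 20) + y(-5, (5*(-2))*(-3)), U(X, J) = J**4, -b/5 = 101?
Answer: 122551/7874 ≈ 15.564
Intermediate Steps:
b = -505 (b = -5*101 = -505)
y(d, Z) = -504*Z (y(d, Z) = -505*Z + Z = -504*Z)
H = 144880 (H = 20**4 - 504*5*(-2)*(-3) = 160000 - (-5040)*(-3) = 160000 - 504*30 = 160000 - 15120 = 144880)
(H - 22329)/((4549 - 22363) + 25688) = (144880 - 22329)/((4549 - 22363) + 25688) = 122551/(-17814 + 25688) = 122551/7874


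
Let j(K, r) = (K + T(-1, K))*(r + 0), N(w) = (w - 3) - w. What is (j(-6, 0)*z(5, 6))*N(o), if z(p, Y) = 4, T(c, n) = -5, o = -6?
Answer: 0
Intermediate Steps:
N(w) = -3 (N(w) = (-3 + w) - w = -3)
j(K, r) = r*(-5 + K) (j(K, r) = (K - 5)*(r + 0) = (-5 + K)*r = r*(-5 + K))
(j(-6, 0)*z(5, 6))*N(o) = ((0*(-5 - 6))*4)*(-3) = ((0*(-11))*4)*(-3) = (0*4)*(-3) = 0*(-3) = 0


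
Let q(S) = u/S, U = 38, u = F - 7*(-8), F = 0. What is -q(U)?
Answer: -28/19 ≈ -1.4737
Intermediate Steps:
u = 56 (u = 0 - 7*(-8) = 0 + 56 = 56)
q(S) = 56/S
-q(U) = -56/38 = -1*28/19 = -28/19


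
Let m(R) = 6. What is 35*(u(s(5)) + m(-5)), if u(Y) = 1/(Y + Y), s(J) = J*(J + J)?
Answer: 4207/20 ≈ 210.35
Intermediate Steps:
s(J) = 2*J² (s(J) = J*(2*J) = 2*J²)
u(Y) = 1/(2*Y)
35*(u(s(5)) + m(-5)) = 35*(1/(2*((2*5²))) + 6) = 35*(1/(2*((2*25))) + 6) = 35*((½)/50 + 6) = 35*((½)*(1/50) + 6) = 35*(1/100 + 6) = 35*(601/100) = 4207/20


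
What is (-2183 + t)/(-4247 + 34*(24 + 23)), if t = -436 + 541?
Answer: 2078/2649 ≈ 0.78445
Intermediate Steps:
t = 105
(-2183 + t)/(-4247 + 34*(24 + 23)) = (-2183 + 105)/(-4247 + 34*(24 + 23)) = -2078/(-4247 + 34*47) = -2078/(-4247 + 1598) = -2078/(-2649) = -2078*(-1/2649) = 2078/2649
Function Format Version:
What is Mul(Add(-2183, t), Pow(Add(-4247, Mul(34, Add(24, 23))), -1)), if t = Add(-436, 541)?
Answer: Rational(2078, 2649) ≈ 0.78445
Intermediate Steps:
t = 105
Mul(Add(-2183, t), Pow(Add(-4247, Mul(34, Add(24, 23))), -1)) = Mul(Add(-2183, 105), Pow(Add(-4247, Mul(34, Add(24, 23))), -1)) = Mul(-2078, Pow(Add(-4247, Mul(34, 47)), -1)) = Mul(-2078, Pow(Add(-4247, 1598), -1)) = Mul(-2078, Pow(-2649, -1)) = Mul(-2078, Rational(-1, 2649)) = Rational(2078, 2649)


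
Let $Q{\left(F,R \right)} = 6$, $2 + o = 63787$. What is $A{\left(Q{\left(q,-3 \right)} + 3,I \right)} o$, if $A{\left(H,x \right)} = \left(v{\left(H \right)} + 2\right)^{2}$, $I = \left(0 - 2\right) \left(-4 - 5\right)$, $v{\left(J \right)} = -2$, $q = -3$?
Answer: $0$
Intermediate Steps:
$o = 63785$ ($o = -2 + 63787 = 63785$)
$I = 18$ ($I = \left(-2\right) \left(-9\right) = 18$)
$A{\left(H,x \right)} = 0$ ($A{\left(H,x \right)} = \left(-2 + 2\right)^{2} = 0^{2} = 0$)
$A{\left(Q{\left(q,-3 \right)} + 3,I \right)} o = 0 \cdot 63785 = 0$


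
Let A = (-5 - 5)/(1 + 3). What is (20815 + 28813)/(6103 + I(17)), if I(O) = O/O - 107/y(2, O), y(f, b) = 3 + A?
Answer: 1306/155 ≈ 8.4258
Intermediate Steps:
A = -5/2 (A = -10/4 = -10*1/4 = -5/2 ≈ -2.5000)
y(f, b) = 1/2 (y(f, b) = 3 - 5/2 = 1/2)
I(O) = -213 (I(O) = O/O - 107/1/2 = 1 - 107*2 = 1 - 214 = -213)
(20815 + 28813)/(6103 + I(17)) = (20815 + 28813)/(6103 - 213) = 49628/5890 = 49628*(1/5890) = 1306/155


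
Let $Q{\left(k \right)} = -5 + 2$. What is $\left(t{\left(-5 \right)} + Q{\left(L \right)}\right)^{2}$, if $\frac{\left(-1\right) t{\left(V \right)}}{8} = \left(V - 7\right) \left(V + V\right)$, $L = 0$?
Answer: $927369$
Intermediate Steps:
$Q{\left(k \right)} = -3$
$t{\left(V \right)} = - 16 V \left(-7 + V\right)$ ($t{\left(V \right)} = - 8 \left(V - 7\right) \left(V + V\right) = - 8 \left(-7 + V\right) 2 V = - 8 \cdot 2 V \left(-7 + V\right) = - 16 V \left(-7 + V\right)$)
$\left(t{\left(-5 \right)} + Q{\left(L \right)}\right)^{2} = \left(16 \left(-5\right) \left(7 - -5\right) - 3\right)^{2} = \left(16 \left(-5\right) \left(7 + 5\right) - 3\right)^{2} = \left(16 \left(-5\right) 12 - 3\right)^{2} = \left(-960 - 3\right)^{2} = \left(-963\right)^{2} = 927369$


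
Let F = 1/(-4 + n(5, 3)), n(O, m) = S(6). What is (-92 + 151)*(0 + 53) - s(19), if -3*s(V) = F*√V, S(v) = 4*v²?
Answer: 3127 + √19/420 ≈ 3127.0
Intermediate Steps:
n(O, m) = 144 (n(O, m) = 4*6² = 4*36 = 144)
F = 1/140 (F = 1/(-4 + 144) = 1/140 ≈ 0.0071429)
s(V) = -√V/420
(-92 + 151)*(0 + 53) - s(19) = (-92 + 151)*(0 + 53) - (-1)*√19/420 = 59*53 + √19/420 = 3127 + √19/420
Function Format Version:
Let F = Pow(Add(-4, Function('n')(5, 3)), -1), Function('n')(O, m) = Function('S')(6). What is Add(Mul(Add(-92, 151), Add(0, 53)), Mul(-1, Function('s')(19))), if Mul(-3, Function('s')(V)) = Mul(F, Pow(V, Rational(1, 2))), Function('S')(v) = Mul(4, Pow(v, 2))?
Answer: Add(3127, Mul(Rational(1, 420), Pow(19, Rational(1, 2)))) ≈ 3127.0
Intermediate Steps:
Function('n')(O, m) = 144 (Function('n')(O, m) = Mul(4, Pow(6, 2)) = Mul(4, 36) = 144)
F = Rational(1, 140) (F = Pow(Add(-4, 144), -1) = Pow(140, -1) = Rational(1, 140) ≈ 0.0071429)
Function('s')(V) = Mul(Rational(-1, 420), Pow(V, Rational(1, 2))) (Function('s')(V) = Mul(Rational(-1, 3), Mul(Rational(1, 140), Pow(V, Rational(1, 2)))) = Mul(Rational(-1, 420), Pow(V, Rational(1, 2))))
Add(Mul(Add(-92, 151), Add(0, 53)), Mul(-1, Function('s')(19))) = Add(Mul(Add(-92, 151), Add(0, 53)), Mul(-1, Mul(Rational(-1, 420), Pow(19, Rational(1, 2))))) = Add(Mul(59, 53), Mul(Rational(1, 420), Pow(19, Rational(1, 2)))) = Add(3127, Mul(Rational(1, 420), Pow(19, Rational(1, 2))))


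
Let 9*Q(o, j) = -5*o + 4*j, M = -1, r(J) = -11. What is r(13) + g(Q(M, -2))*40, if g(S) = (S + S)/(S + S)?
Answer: 29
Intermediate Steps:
Q(o, j) = -5*o/9 + 4*j/9 (Q(o, j) = (-5*o + 4*j)/9 = -5*o/9 + 4*j/9)
g(S) = 1 (g(S) = (2*S)/((2*S)) = (2*S)*(1/(2*S)) = 1)
r(13) + g(Q(M, -2))*40 = -11 + 1*40 = -11 + 40 = 29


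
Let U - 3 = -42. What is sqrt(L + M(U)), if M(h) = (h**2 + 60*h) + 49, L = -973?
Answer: I*sqrt(1743) ≈ 41.749*I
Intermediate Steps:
U = -39 (U = 3 - 42 = -39)
M(h) = 49 + h**2 + 60*h
sqrt(L + M(U)) = sqrt(-973 + (49 + (-39)**2 + 60*(-39))) = sqrt(-973 + (49 + 1521 - 2340)) = sqrt(-973 - 770) = sqrt(-1743) = I*sqrt(1743)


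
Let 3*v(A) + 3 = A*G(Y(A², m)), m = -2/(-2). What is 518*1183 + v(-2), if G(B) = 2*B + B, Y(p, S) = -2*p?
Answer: 612809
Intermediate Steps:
m = 1 (m = -2*(-½) = 1)
G(B) = 3*B
v(A) = -1 - 2*A³ (v(A) = -1 + (A*(3*(-2*A²)))/3 = -1 + (A*(-6*A²))/3 = -1 + (-6*A³)/3 = -1 - 2*A³)
518*1183 + v(-2) = 518*1183 + (-1 - 2*(-2)³) = 612794 + (-1 - 2*(-8)) = 612794 + (-1 + 16) = 612794 + 15 = 612809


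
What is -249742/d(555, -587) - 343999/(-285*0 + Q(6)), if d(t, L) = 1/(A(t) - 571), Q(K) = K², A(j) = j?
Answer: 143507393/36 ≈ 3.9863e+6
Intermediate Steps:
d(t, L) = 1/(-571 + t) (d(t, L) = 1/(t - 571) = 1/(-571 + t))
-249742/d(555, -587) - 343999/(-285*0 + Q(6)) = -249742/(1/(-571 + 555)) - 343999/(-285*0 + 6²) = -249742/(1/(-16)) - 343999/(0 + 36) = -249742/(-1/16) - 343999/36 = -249742*(-16) - 343999*1/36 = 3995872 - 343999/36 = 143507393/36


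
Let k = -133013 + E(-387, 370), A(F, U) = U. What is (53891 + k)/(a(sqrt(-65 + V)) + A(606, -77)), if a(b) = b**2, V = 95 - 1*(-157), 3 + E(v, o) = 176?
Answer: -78949/110 ≈ -717.72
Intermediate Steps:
E(v, o) = 173 (E(v, o) = -3 + 176 = 173)
V = 252 (V = 95 + 157 = 252)
k = -132840 (k = -133013 + 173 = -132840)
(53891 + k)/(a(sqrt(-65 + V)) + A(606, -77)) = (53891 - 132840)/((sqrt(-65 + 252))**2 - 77) = -78949/((sqrt(187))**2 - 77) = -78949/(187 - 77) = -78949/110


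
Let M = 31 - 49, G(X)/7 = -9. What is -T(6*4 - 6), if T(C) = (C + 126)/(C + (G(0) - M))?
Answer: 16/3 ≈ 5.3333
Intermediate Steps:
G(X) = -63 (G(X) = 7*(-9) = -63)
M = -18
T(C) = (126 + C)/(-45 + C) (T(C) = (C + 126)/(C + (-63 - 1*(-18))) = (126 + C)/(C + (-63 + 18)) = (126 + C)/(C - 45) = (126 + C)/(-45 + C))
-T(6*4 - 6) = -(126 + (6*4 - 6))/(-45 + (6*4 - 6)) = -(126 + (24 - 6))/(-45 + (24 - 6)) = -(126 + 18)/(-45 + 18) = -144/(-27) = -(-1)*144/27 = -1*(-16/3) = 16/3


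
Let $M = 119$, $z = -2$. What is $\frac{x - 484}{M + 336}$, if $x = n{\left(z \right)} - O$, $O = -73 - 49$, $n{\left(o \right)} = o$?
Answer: $- \frac{4}{5} \approx -0.8$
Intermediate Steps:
$O = -122$ ($O = -73 - 49 = -122$)
$x = 120$ ($x = -2 - -122 = -2 + 122 = 120$)
$\frac{x - 484}{M + 336} = \frac{120 - 484}{119 + 336} = - \frac{364}{455} = \left(-364\right) \frac{1}{455} = - \frac{4}{5}$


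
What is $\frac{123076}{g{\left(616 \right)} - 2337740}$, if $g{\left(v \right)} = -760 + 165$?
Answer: $- \frac{123076}{2338335} \approx -0.052634$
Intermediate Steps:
$g{\left(v \right)} = -595$
$\frac{123076}{g{\left(616 \right)} - 2337740} = \frac{123076}{-595 - 2337740} = \frac{123076}{-2338335} = 123076 \left(- \frac{1}{2338335}\right) = - \frac{123076}{2338335}$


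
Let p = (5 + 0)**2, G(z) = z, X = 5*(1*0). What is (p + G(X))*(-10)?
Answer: -250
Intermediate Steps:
X = 0 (X = 5*0 = 0)
p = 25 (p = 5**2 = 25)
(p + G(X))*(-10) = (25 + 0)*(-10) = 25*(-10) = -250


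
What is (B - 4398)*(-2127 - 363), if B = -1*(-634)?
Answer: 9372360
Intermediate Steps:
B = 634
(B - 4398)*(-2127 - 363) = (634 - 4398)*(-2127 - 363) = -3764*(-2490) = 9372360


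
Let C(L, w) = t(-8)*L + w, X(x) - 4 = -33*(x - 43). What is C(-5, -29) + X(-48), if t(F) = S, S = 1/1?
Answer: 2973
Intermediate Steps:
S = 1
t(F) = 1
X(x) = 1423 - 33*x (X(x) = 4 - 33*(x - 43) = 4 - 33*(-43 + x) = 4 + (1419 - 33*x) = 1423 - 33*x)
C(L, w) = L + w (C(L, w) = 1*L + w = L + w)
C(-5, -29) + X(-48) = (-5 - 29) + (1423 - 33*(-48)) = -34 + (1423 + 1584) = -34 + 3007 = 2973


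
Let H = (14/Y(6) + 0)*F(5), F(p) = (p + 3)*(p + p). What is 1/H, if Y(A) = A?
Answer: 3/560 ≈ 0.0053571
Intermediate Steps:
F(p) = 2*p*(3 + p) (F(p) = (3 + p)*(2*p) = 2*p*(3 + p))
H = 560/3 (H = (14/6 + 0)*(2*5*(3 + 5)) = (14*(1/6) + 0)*(2*5*8) = (7/3 + 0)*80 = (7/3)*80 = 560/3 ≈ 186.67)
1/H = 1/(560/3) = 3/560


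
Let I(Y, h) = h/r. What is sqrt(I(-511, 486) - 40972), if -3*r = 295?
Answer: I*sqrt(3566018410)/295 ≈ 202.43*I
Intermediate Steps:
r = -295/3 (r = -1/3*295 = -295/3 ≈ -98.333)
I(Y, h) = -3*h/295 (I(Y, h) = h/(-295/3) = h*(-3/295) = -3*h/295)
sqrt(I(-511, 486) - 40972) = sqrt(-3/295*486 - 40972) = sqrt(-1458/295 - 40972) = sqrt(-12088198/295) = I*sqrt(3566018410)/295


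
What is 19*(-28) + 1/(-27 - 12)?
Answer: -20749/39 ≈ -532.03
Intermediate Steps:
19*(-28) + 1/(-27 - 12) = -532 + 1/(-39) = -532 - 1/39 = -20749/39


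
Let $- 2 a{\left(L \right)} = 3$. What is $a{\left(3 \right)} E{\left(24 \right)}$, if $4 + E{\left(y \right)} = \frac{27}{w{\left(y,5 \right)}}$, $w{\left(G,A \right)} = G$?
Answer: $\frac{69}{16} \approx 4.3125$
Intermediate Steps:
$a{\left(L \right)} = - \frac{3}{2}$ ($a{\left(L \right)} = \left(- \frac{1}{2}\right) 3 = - \frac{3}{2}$)
$E{\left(y \right)} = -4 + \frac{27}{y}$
$a{\left(3 \right)} E{\left(24 \right)} = - \frac{3 \left(-4 + \frac{27}{24}\right)}{2} = - \frac{3 \left(-4 + 27 \cdot \frac{1}{24}\right)}{2} = - \frac{3 \left(-4 + \frac{9}{8}\right)}{2} = \left(- \frac{3}{2}\right) \left(- \frac{23}{8}\right) = \frac{69}{16}$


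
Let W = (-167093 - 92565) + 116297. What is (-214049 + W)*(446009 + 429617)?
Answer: -312957488660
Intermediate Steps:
W = -143361 (W = -259658 + 116297 = -143361)
(-214049 + W)*(446009 + 429617) = (-214049 - 143361)*(446009 + 429617) = -357410*875626 = -312957488660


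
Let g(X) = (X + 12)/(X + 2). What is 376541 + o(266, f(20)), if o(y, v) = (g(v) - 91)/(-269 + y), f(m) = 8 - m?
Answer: 1129714/3 ≈ 3.7657e+5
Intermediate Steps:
g(X) = (12 + X)/(2 + X)
o(y, v) = (-91 + (12 + v)/(2 + v))/(-269 + y) (o(y, v) = ((12 + v)/(2 + v) - 91)/(-269 + y) = (-91 + (12 + v)/(2 + v))/(-269 + y))
376541 + o(266, f(20)) = 376541 + 10*(-17 - 9*(8 - 1*20))/((-269 + 266)*(2 + (8 - 1*20))) = 376541 + 10*(-17 - 9*(8 - 20))/(-3*(2 + (8 - 20))) = 376541 + 10*(-1/3)*(-17 - 9*(-12))/(2 - 12) = 376541 + 10*(-1/3)*(-17 + 108)/(-10) = 376541 + 10*(-1/3)*(-1/10)*91 = 376541 + 91/3 = 1129714/3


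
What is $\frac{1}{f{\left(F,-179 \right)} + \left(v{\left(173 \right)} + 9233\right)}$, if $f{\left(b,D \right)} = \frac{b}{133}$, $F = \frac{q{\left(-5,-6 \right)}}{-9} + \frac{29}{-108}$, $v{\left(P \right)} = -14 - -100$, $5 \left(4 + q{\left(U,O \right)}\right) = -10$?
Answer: $\frac{14364}{133858159} \approx 0.00010731$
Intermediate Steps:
$q{\left(U,O \right)} = -6$ ($q{\left(U,O \right)} = -4 + \frac{1}{5} \left(-10\right) = -4 - 2 = -6$)
$v{\left(P \right)} = 86$ ($v{\left(P \right)} = -14 + 100 = 86$)
$F = \frac{43}{108}$ ($F = - \frac{6}{-9} + \frac{29}{-108} = \left(-6\right) \left(- \frac{1}{9}\right) + 29 \left(- \frac{1}{108}\right) = \frac{2}{3} - \frac{29}{108} = \frac{43}{108} \approx 0.39815$)
$f{\left(b,D \right)} = \frac{b}{133}$ ($f{\left(b,D \right)} = b \frac{1}{133} = \frac{b}{133}$)
$\frac{1}{f{\left(F,-179 \right)} + \left(v{\left(173 \right)} + 9233\right)} = \frac{1}{\frac{1}{133} \cdot \frac{43}{108} + \left(86 + 9233\right)} = \frac{1}{\frac{43}{14364} + 9319} = \frac{1}{\frac{133858159}{14364}} = \frac{14364}{133858159}$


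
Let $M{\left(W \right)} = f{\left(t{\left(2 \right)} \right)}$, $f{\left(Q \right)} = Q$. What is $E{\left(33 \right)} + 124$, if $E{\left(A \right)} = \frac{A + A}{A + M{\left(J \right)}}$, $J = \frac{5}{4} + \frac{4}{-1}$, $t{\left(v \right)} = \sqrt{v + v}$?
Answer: $\frac{4406}{35} \approx 125.89$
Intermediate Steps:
$t{\left(v \right)} = \sqrt{2} \sqrt{v}$ ($t{\left(v \right)} = \sqrt{2 v} = \sqrt{2} \sqrt{v}$)
$J = - \frac{11}{4}$ ($J = 5 \cdot \frac{1}{4} + 4 \left(-1\right) = \frac{5}{4} - 4 = - \frac{11}{4} \approx -2.75$)
$M{\left(W \right)} = 2$ ($M{\left(W \right)} = \sqrt{2} \sqrt{2} = 2$)
$E{\left(A \right)} = \frac{2 A}{2 + A}$ ($E{\left(A \right)} = \frac{A + A}{A + 2} = \frac{2 A}{2 + A}$)
$E{\left(33 \right)} + 124 = 2 \cdot 33 \frac{1}{2 + 33} + 124 = 2 \cdot 33 \cdot \frac{1}{35} + 124 = \frac{66}{35} + 124 = \frac{4406}{35}$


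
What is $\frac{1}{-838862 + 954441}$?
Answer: $\frac{1}{115579} \approx 8.6521 \cdot 10^{-6}$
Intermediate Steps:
$\frac{1}{-838862 + 954441} = \frac{1}{115579}$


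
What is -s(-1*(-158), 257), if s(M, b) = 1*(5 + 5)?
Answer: -10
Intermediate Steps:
s(M, b) = 10 (s(M, b) = 1*10 = 10)
-s(-1*(-158), 257) = -1*10 = -10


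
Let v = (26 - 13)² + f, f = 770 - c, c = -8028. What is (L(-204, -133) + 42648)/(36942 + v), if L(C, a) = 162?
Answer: 14270/15303 ≈ 0.93250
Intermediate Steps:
f = 8798 (f = 770 - 1*(-8028) = 770 + 8028 = 8798)
v = 8967 (v = (26 - 13)² + 8798 = 13² + 8798 = 169 + 8798 = 8967)
(L(-204, -133) + 42648)/(36942 + v) = (162 + 42648)/(36942 + 8967) = 42810/45909 = 42810*(1/45909) = 14270/15303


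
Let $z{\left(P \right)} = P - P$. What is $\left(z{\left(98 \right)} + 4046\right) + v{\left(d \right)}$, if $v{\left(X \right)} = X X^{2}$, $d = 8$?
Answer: $4558$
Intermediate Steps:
$z{\left(P \right)} = 0$
$v{\left(X \right)} = X^{3}$
$\left(z{\left(98 \right)} + 4046\right) + v{\left(d \right)} = \left(0 + 4046\right) + 8^{3} = 4046 + 512 = 4558$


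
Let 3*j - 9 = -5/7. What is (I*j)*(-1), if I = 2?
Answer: -116/21 ≈ -5.5238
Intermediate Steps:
j = 58/21 (j = 3 + (-5/7)/3 = 3 + (-5*1/7)/3 = 3 + (1/3)*(-5/7) = 3 - 5/21 = 58/21 ≈ 2.7619)
(I*j)*(-1) = (2*(58/21))*(-1) = (116/21)*(-1) = -116/21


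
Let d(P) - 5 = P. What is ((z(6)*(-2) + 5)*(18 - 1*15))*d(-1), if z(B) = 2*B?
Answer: -228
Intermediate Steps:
d(P) = 5 + P
((z(6)*(-2) + 5)*(18 - 1*15))*d(-1) = (((2*6)*(-2) + 5)*(18 - 1*15))*(5 - 1) = ((12*(-2) + 5)*(18 - 15))*4 = ((-24 + 5)*3)*4 = -19*3*4 = -57*4 = -228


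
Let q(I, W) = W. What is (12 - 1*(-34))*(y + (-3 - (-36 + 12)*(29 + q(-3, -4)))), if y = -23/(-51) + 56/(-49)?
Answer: 9792572/357 ≈ 27430.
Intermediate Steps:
y = -247/357 (y = -23*(-1/51) + 56*(-1/49) = 23/51 - 8/7 = -247/357 ≈ -0.69188)
(12 - 1*(-34))*(y + (-3 - (-36 + 12)*(29 + q(-3, -4)))) = (12 - 1*(-34))*(-247/357 + (-3 - (-36 + 12)*(29 - 4))) = (12 + 34)*(-247/357 + (-3 - (-24)*25)) = 46*(-247/357 + (-3 - 1*(-600))) = 46*(-247/357 + (-3 + 600)) = 46*(-247/357 + 597) = 46*(212882/357) = 9792572/357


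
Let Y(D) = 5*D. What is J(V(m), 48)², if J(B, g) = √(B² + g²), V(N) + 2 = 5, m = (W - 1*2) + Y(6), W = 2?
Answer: 2313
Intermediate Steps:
m = 30 (m = (2 - 1*2) + 5*6 = (2 - 2) + 30 = 0 + 30 = 30)
V(N) = 3 (V(N) = -2 + 5 = 3)
J(V(m), 48)² = (√(3² + 48²))² = (√(9 + 2304))² = (√2313)² = (3*√257)² = 2313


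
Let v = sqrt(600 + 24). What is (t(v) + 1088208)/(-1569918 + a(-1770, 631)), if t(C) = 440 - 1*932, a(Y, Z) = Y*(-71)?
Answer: -90643/120354 ≈ -0.75314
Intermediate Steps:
a(Y, Z) = -71*Y
v = 4*sqrt(39) (v = sqrt(624) = 4*sqrt(39) ≈ 24.980)
t(C) = -492 (t(C) = 440 - 932 = -492)
(t(v) + 1088208)/(-1569918 + a(-1770, 631)) = (-492 + 1088208)/(-1569918 - 71*(-1770)) = 1087716/(-1569918 + 125670) = 1087716/(-1444248) = 1087716*(-1/1444248) = -90643/120354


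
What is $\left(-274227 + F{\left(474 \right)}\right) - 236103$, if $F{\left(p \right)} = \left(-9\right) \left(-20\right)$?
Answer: $-510150$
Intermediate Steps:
$F{\left(p \right)} = 180$
$\left(-274227 + F{\left(474 \right)}\right) - 236103 = \left(-274227 + 180\right) - 236103 = -274047 - 236103 = -510150$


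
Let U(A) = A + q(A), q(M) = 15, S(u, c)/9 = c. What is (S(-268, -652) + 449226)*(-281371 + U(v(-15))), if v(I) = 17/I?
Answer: -623709679602/5 ≈ -1.2474e+11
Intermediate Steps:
S(u, c) = 9*c
U(A) = 15 + A (U(A) = A + 15 = 15 + A)
(S(-268, -652) + 449226)*(-281371 + U(v(-15))) = (9*(-652) + 449226)*(-281371 + (15 + 17/(-15))) = (-5868 + 449226)*(-281371 + (15 + 17*(-1/15))) = 443358*(-281371 + (15 - 17/15)) = 443358*(-281371 + 208/15) = 443358*(-4220357/15) = -623709679602/5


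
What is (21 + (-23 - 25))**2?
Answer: 729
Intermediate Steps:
(21 + (-23 - 25))**2 = (21 - 48)**2 = (-27)**2 = 729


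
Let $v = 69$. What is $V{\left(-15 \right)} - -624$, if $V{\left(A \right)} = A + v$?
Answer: $678$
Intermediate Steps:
$V{\left(A \right)} = 69 + A$ ($V{\left(A \right)} = A + 69 = 69 + A$)
$V{\left(-15 \right)} - -624 = \left(69 - 15\right) - -624 = 54 + 624 = 678$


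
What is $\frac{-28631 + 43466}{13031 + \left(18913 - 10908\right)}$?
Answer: $\frac{4945}{7012} \approx 0.70522$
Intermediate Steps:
$\frac{-28631 + 43466}{13031 + \left(18913 - 10908\right)} = \frac{14835}{13031 + \left(18913 - 10908\right)} = \frac{14835}{13031 + 8005} = \frac{14835}{21036} = 14835 \cdot \frac{1}{21036} = \frac{4945}{7012}$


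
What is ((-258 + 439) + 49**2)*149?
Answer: 384718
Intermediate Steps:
((-258 + 439) + 49**2)*149 = (181 + 2401)*149 = 2582*149 = 384718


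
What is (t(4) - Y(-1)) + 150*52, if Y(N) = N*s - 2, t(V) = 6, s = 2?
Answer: 7810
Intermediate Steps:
Y(N) = -2 + 2*N (Y(N) = N*2 - 2 = 2*N - 2 = -2 + 2*N)
(t(4) - Y(-1)) + 150*52 = (6 - (-2 + 2*(-1))) + 150*52 = (6 - (-2 - 2)) + 7800 = (6 - 1*(-4)) + 7800 = (6 + 4) + 7800 = 10 + 7800 = 7810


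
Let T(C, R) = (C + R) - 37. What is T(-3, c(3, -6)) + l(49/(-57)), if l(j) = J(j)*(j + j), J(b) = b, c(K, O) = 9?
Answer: -95917/3249 ≈ -29.522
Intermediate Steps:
T(C, R) = -37 + C + R
l(j) = 2*j² (l(j) = j*(j + j) = j*(2*j) = 2*j²)
T(-3, c(3, -6)) + l(49/(-57)) = (-37 - 3 + 9) + 2*(49/(-57))² = -31 + 2*(49*(-1/57))² = -31 + 2*(-49/57)² = -31 + 2*(2401/3249) = -31 + 4802/3249 = -95917/3249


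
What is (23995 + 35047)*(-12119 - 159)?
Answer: -724917676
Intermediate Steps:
(23995 + 35047)*(-12119 - 159) = 59042*(-12278) = -724917676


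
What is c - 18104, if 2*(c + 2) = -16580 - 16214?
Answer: -34503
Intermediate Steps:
c = -16399 (c = -2 + (-16580 - 16214)/2 = -2 + (½)*(-32794) = -2 - 16397 = -16399)
c - 18104 = -16399 - 18104 = -34503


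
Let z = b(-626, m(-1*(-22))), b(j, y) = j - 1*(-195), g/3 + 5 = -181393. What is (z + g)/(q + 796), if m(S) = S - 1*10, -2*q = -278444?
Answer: -544625/140018 ≈ -3.8897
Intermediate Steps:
g = -544194 (g = -15 + 3*(-181393) = -15 - 544179 = -544194)
q = 139222 (q = -½*(-278444) = 139222)
m(S) = -10 + S (m(S) = S - 10 = -10 + S)
b(j, y) = 195 + j (b(j, y) = j + 195 = 195 + j)
z = -431 (z = 195 - 626 = -431)
(z + g)/(q + 796) = (-431 - 544194)/(139222 + 796) = -544625/140018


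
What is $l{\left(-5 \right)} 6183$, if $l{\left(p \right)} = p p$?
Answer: $154575$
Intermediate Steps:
$l{\left(p \right)} = p^{2}$
$l{\left(-5 \right)} 6183 = \left(-5\right)^{2} \cdot 6183 = 25 \cdot 6183 = 154575$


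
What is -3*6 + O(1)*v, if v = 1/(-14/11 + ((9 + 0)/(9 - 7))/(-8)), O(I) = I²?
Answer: -5990/323 ≈ -18.545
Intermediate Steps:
v = -176/323 (v = 1/(-14*1/11 + (9/2)*(-⅛)) = 1/(-14/11 + (9*(½))*(-⅛)) = 1/(-14/11 + (9/2)*(-⅛)) = 1/(-14/11 - 9/16) = 1/(-323/176) = -176/323 ≈ -0.54489)
-3*6 + O(1)*v = -3*6 + 1²*(-176/323) = -18 + 1*(-176/323) = -18 - 176/323 = -5990/323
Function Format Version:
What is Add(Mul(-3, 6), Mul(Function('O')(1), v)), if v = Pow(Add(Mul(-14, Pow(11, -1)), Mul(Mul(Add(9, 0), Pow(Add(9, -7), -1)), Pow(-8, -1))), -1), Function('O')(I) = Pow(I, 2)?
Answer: Rational(-5990, 323) ≈ -18.545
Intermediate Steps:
v = Rational(-176, 323) (v = Pow(Add(Mul(-14, Rational(1, 11)), Mul(Mul(9, Pow(2, -1)), Rational(-1, 8))), -1) = Pow(Add(Rational(-14, 11), Mul(Mul(9, Rational(1, 2)), Rational(-1, 8))), -1) = Pow(Add(Rational(-14, 11), Mul(Rational(9, 2), Rational(-1, 8))), -1) = Pow(Add(Rational(-14, 11), Rational(-9, 16)), -1) = Pow(Rational(-323, 176), -1) = Rational(-176, 323) ≈ -0.54489)
Add(Mul(-3, 6), Mul(Function('O')(1), v)) = Add(Mul(-3, 6), Mul(Pow(1, 2), Rational(-176, 323))) = Add(-18, Mul(1, Rational(-176, 323))) = Add(-18, Rational(-176, 323)) = Rational(-5990, 323)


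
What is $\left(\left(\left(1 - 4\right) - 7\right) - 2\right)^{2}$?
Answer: $144$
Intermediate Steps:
$\left(\left(\left(1 - 4\right) - 7\right) - 2\right)^{2} = \left(\left(-3 - 7\right) - 2\right)^{2} = \left(-10 - 2\right)^{2} = \left(-12\right)^{2} = 144$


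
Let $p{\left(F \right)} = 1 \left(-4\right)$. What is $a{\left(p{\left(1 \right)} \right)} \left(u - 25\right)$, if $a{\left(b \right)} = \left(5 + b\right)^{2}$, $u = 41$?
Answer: $16$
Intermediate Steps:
$p{\left(F \right)} = -4$
$a{\left(p{\left(1 \right)} \right)} \left(u - 25\right) = \left(5 - 4\right)^{2} \left(41 - 25\right) = 1^{2} \cdot 16 = 1 \cdot 16 = 16$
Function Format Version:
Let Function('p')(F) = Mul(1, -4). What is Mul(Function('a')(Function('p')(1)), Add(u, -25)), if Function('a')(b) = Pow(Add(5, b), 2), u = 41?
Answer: 16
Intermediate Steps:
Function('p')(F) = -4
Mul(Function('a')(Function('p')(1)), Add(u, -25)) = Mul(Pow(Add(5, -4), 2), Add(41, -25)) = Mul(Pow(1, 2), 16) = Mul(1, 16) = 16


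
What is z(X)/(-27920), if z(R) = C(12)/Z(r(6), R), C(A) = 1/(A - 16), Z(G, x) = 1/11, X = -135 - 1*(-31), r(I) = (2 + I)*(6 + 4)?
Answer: 11/111680 ≈ 9.8496e-5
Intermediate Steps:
r(I) = 20 + 10*I (r(I) = (2 + I)*10 = 20 + 10*I)
X = -104 (X = -135 + 31 = -104)
Z(G, x) = 1/11
C(A) = 1/(-16 + A)
z(R) = -11/4 (z(R) = 1/((-16 + 12)*(1/11)) = 11/(-4) = -¼*11 = -11/4)
z(X)/(-27920) = -11/4/(-27920) = -11/4*(-1/27920) = 11/111680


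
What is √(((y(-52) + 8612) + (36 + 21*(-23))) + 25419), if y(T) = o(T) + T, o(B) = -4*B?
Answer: 2*√8435 ≈ 183.68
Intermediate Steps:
y(T) = -3*T (y(T) = -4*T + T = -3*T)
√(((y(-52) + 8612) + (36 + 21*(-23))) + 25419) = √(((-3*(-52) + 8612) + (36 + 21*(-23))) + 25419) = √(((156 + 8612) + (36 - 483)) + 25419) = √((8768 - 447) + 25419) = √(8321 + 25419) = √33740 = 2*√8435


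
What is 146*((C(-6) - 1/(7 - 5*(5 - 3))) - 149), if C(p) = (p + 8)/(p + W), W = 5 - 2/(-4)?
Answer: -66868/3 ≈ -22289.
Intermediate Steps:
W = 11/2 (W = 5 - 2*(-1)/4 = 5 - 1*(-½) = 5 + ½ = 11/2 ≈ 5.5000)
C(p) = (8 + p)/(11/2 + p) (C(p) = (p + 8)/(p + 11/2) = (8 + p)/(11/2 + p))
146*((C(-6) - 1/(7 - 5*(5 - 3))) - 149) = 146*((2*(8 - 6)/(11 + 2*(-6)) - 1/(7 - 5*(5 - 3))) - 149) = 146*((2*2/(11 - 12) - 1/(7 - 5*2)) - 149) = 146*((2*2/(-1) - 1/(7 - 10)) - 149) = 146*((2*(-1)*2 - 1/(-3)) - 149) = 146*((-4 - 1*(-⅓)) - 149) = 146*((-4 + ⅓) - 149) = 146*(-11/3 - 149) = 146*(-458/3) = -66868/3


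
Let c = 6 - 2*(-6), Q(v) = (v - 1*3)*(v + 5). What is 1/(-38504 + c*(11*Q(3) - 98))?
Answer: -1/40268 ≈ -2.4834e-5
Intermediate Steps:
Q(v) = (-3 + v)*(5 + v) (Q(v) = (v - 3)*(5 + v) = (-3 + v)*(5 + v))
c = 18 (c = 6 + 12 = 18)
1/(-38504 + c*(11*Q(3) - 98)) = 1/(-38504 + 18*(11*(-15 + 3² + 2*3) - 98)) = 1/(-38504 + 18*(11*(-15 + 9 + 6) - 98)) = 1/(-38504 + 18*(11*0 - 98)) = 1/(-38504 + 18*(0 - 98)) = 1/(-38504 + 18*(-98)) = 1/(-38504 - 1764) = 1/(-40268) = -1/40268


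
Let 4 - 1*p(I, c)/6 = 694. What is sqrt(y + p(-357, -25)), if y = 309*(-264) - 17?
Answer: I*sqrt(85733) ≈ 292.8*I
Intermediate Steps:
p(I, c) = -4140 (p(I, c) = 24 - 6*694 = 24 - 4164 = -4140)
y = -81593 (y = -81576 - 17 = -81593)
sqrt(y + p(-357, -25)) = sqrt(-81593 - 4140) = sqrt(-85733) = I*sqrt(85733)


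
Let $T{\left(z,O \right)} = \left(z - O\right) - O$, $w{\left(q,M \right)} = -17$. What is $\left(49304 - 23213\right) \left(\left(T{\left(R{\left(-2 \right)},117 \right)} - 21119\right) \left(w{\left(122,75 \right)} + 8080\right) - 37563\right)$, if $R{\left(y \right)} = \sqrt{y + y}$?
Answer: $-4493047670982 + 420743466 i \approx -4.493 \cdot 10^{12} + 4.2074 \cdot 10^{8} i$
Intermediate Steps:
$R{\left(y \right)} = \sqrt{2} \sqrt{y}$ ($R{\left(y \right)} = \sqrt{2 y} = \sqrt{2} \sqrt{y}$)
$T{\left(z,O \right)} = z - 2 O$
$\left(49304 - 23213\right) \left(\left(T{\left(R{\left(-2 \right)},117 \right)} - 21119\right) \left(w{\left(122,75 \right)} + 8080\right) - 37563\right) = \left(49304 - 23213\right) \left(\left(\left(\sqrt{2} \sqrt{-2} - 234\right) - 21119\right) \left(-17 + 8080\right) - 37563\right) = 26091 \left(\left(\left(\sqrt{2} i \sqrt{2} - 234\right) - 21119\right) 8063 - 37563\right) = 26091 \left(\left(\left(2 i - 234\right) - 21119\right) 8063 - 37563\right) = 26091 \left(\left(\left(-234 + 2 i\right) - 21119\right) 8063 - 37563\right) = 26091 \left(\left(-21353 + 2 i\right) 8063 - 37563\right) = 26091 \left(\left(-172169239 + 16126 i\right) - 37563\right) = 26091 \left(-172206802 + 16126 i\right) = -4493047670982 + 420743466 i$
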